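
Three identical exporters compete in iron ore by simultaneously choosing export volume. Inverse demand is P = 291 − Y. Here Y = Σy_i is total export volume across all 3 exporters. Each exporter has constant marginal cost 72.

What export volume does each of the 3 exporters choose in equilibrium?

A representative exporter's profit is π_i = y_i(291 − Y) − 72y_i, with Y = y_i + Σ_{j≠i} y_j.
First-order condition: 219 − 2y_i − Σ_{j≠i} y_j = 0.
Imposing symmetry (y_j = y for all j) turns Σ_{j≠i} y_j into 2y, so 219 = 4y and y = 54.75.

54.75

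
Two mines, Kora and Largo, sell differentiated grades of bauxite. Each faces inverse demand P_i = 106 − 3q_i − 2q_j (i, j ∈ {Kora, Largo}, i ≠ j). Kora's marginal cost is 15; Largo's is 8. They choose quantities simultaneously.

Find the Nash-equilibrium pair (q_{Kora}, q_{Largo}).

Mine Kora's profit: π = q_{Kora}(106 − 3q_{Kora} − 2q_{Largo}) − 15q_{Kora}.
∂π/∂q_{Kora} = 91 − 6q_{Kora} − 2q_{Largo} = 0 ⇒ q_{Kora} = 91/6 − (1/3)q_{Largo}.
Similarly q_{Largo} = 49/3 − (1/3)q_{Kora}.
Solving the two reaction functions simultaneously: (1 − (−1/3)(−1/3))q_{Kora} = 91/6 − (1/3)·(49/3), so (8/9)q_{Kora} = 175/18 and q_{Kora} = 10.9375.
Then q_{Largo} = 49/3 − (1/3)·10.9375 = 12.6875.

10.9375, 12.6875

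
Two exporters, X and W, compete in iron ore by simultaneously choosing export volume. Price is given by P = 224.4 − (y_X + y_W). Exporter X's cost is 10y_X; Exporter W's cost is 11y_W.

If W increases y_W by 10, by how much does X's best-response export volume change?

-5

Exporter X's profit: π = y_X(224.4 − (y_X + y_W)) − 10y_X.
∂π/∂y_X = 214.4 − 2y_X − y_W = 0, so y_X = 107.2 − 0.5y_W.
The reaction-function slope is −0.5, so a 10-unit rise in y_W moves y_X by −0.5 × 10 = −5. X's best response falls — the actions are strategic substitutes.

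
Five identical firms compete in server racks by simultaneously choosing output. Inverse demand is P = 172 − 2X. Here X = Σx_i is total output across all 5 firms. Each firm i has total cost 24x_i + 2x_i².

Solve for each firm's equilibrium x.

A representative firm's profit is π_i = x_i(172 − 2X) − 24x_i − 2x_i², with X = x_i + Σ_{j≠i} x_j.
First-order condition: 148 − 8x_i − 2Σ_{j≠i} x_j = 0.
Imposing symmetry (x_j = x for all j) turns Σ_{j≠i} x_j into 4x, so 148 = 16x and x = 9.25.

9.25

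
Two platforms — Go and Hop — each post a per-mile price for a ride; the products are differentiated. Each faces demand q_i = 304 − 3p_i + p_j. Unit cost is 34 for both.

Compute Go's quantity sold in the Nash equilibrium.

141.6

Go's profit: π = (p_{Go} − 34)(304 − 3p_{Go} + p_{Hop}).
∂π/∂p_{Go} = 406 − 6p_{Go} + p_{Hop} = 0 ⇒ p_{Go} = 203/3 + (1/6)p_{Hop}.
By symmetry p_{Hop} = p_{Go}; substituting into the reaction function, (5/6)p_{Go} = 203/3 and p_{Go} = 81.2.
q_{Go} = 304 − 3·81.2 + 81.2 = 141.6.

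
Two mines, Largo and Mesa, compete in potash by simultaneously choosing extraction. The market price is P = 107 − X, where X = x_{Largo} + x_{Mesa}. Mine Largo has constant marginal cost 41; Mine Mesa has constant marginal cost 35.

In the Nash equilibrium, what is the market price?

Mine Largo's profit: π = x_{Largo}(107 − (x_{Largo} + x_{Mesa})) − 41x_{Largo}.
∂π/∂x_{Largo} = 66 − 2x_{Largo} − x_{Mesa} = 0, so x_{Largo} = 33 − 0.5x_{Mesa}.
By the same steps for Mesa: x_{Mesa} = 36 − 0.5x_{Largo}.
Solving the two reaction functions simultaneously: (1 − (−0.5)(−0.5))x_{Largo} = 33 − 0.5·36, so 0.75x_{Largo} = 15 and x_{Largo} = 20.
Then x_{Mesa} = 36 − 0.5·20 = 26.
Equilibrium price: P = 107 − 46 = 61.

61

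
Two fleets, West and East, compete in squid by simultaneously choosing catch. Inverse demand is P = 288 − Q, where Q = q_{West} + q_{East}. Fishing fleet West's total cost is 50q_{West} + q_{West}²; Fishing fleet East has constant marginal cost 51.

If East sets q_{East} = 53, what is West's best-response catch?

Fishing fleet West's profit: π = q_{West}(288 − (q_{West} + q_{East})) − 50q_{West} − q_{West}².
∂π/∂q_{West} = 238 − 4q_{West} − q_{East} = 0, so q_{West} = 59.5 − 0.25q_{East}.
At q_{East} = 53: q_{West} = 59.5 − 0.25·53 = 46.25.

46.25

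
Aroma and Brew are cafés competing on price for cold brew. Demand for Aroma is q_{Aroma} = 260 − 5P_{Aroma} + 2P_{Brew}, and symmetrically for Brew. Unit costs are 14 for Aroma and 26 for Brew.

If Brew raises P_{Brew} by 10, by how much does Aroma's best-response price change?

2

Aroma's profit: π = (P_{Aroma} − 14)(260 − 5P_{Aroma} + 2P_{Brew}).
∂π/∂P_{Aroma} = 330 − 10P_{Aroma} + 2P_{Brew} = 0 ⇒ P_{Aroma} = 33 + 0.2P_{Brew}.
The reaction-function slope is 0.2, so a 10-unit rise in P_{Brew} moves P_{Aroma} by 0.2 × 10 = 2. Aroma's best response rises — the actions are strategic complements.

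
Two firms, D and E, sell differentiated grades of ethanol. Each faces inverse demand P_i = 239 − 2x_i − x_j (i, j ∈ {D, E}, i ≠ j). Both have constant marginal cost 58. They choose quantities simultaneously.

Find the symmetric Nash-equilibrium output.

Firm D's profit: π = x_D(239 − 2x_D − x_E) − 58x_D.
∂π/∂x_D = 181 − 4x_D − x_E = 0 ⇒ x_D = 45.25 − 0.25x_E.
The game is symmetric, so in equilibrium x_E = x_D: the reaction function gives 1.25x_D = 45.25, hence x_D = 36.2.

36.2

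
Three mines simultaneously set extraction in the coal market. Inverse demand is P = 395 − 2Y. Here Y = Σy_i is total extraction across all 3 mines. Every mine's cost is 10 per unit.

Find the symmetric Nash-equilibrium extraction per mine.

A representative mine's profit is π_i = y_i(395 − 2Y) − 10y_i, with Y = y_i + Σ_{j≠i} y_j.
First-order condition: 385 − 4y_i − 2Σ_{j≠i} y_j = 0.
Imposing symmetry (y_j = y for all j) turns Σ_{j≠i} y_j into 2y, so 385 = 8y and y = 48.125.

48.125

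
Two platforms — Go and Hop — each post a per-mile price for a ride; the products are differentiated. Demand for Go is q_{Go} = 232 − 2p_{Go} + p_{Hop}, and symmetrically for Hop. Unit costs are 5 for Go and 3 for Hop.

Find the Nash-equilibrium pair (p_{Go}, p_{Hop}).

Go's profit: π = (p_{Go} − 5)(232 − 2p_{Go} + p_{Hop}).
∂π/∂p_{Go} = 242 − 4p_{Go} + p_{Hop} = 0 ⇒ p_{Go} = 60.5 + 0.25p_{Hop}.
Similarly p_{Hop} = 59.5 + 0.25p_{Go}.
Substituting the second reaction function into the first: p_{Go} = 60.5 + 0.25(59.5 + 0.25p_{Go}), which gives 0.9375p_{Go} = 75.375 ⇒ p_{Go} = 80.4.
Then p_{Hop} = 59.5 + 0.25·80.4 = 79.6.

80.4, 79.6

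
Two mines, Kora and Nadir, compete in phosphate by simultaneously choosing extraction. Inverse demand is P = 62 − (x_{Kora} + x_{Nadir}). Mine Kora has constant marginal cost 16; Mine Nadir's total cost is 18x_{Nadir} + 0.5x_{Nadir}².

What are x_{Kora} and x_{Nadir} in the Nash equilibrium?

Mine Kora's profit: π = x_{Kora}(62 − (x_{Kora} + x_{Nadir})) − 16x_{Kora}.
∂π/∂x_{Kora} = 46 − 2x_{Kora} − x_{Nadir} = 0, so x_{Kora} = 23 − 0.5x_{Nadir}.
For Nadir: ∂π/∂x_{Nadir} = 44 − 3x_{Nadir} − x_{Kora} = 0 ⇒ x_{Nadir} = 44/3 − (1/3)x_{Kora}.
Substituting the second reaction function into the first: x_{Kora} = 23 − 0.5(44/3 − (1/3)x_{Kora}), which gives (5/6)x_{Kora} = 47/3 ⇒ x_{Kora} = 18.8.
Then x_{Nadir} = 44/3 − (1/3)·18.8 = 8.4.

18.8, 8.4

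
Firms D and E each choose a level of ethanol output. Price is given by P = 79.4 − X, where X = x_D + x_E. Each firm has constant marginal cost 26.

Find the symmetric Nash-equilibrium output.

17.8

Firm D's profit: π = x_D(79.4 − (x_D + x_E)) − 26x_D.
∂π/∂x_D = 53.4 − 2x_D − x_E = 0, so x_D = 26.7 − 0.5x_E.
The game is symmetric, so in equilibrium x_E = x_D: the reaction function gives 1.5x_D = 26.7, hence x_D = 17.8.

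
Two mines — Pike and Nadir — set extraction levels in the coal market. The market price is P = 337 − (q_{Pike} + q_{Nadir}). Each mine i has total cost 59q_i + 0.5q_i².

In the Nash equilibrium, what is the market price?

198

Mine Pike's profit: π = q_{Pike}(337 − (q_{Pike} + q_{Nadir})) − 59q_{Pike} − 0.5q_{Pike}².
∂π/∂q_{Pike} = 278 − 3q_{Pike} − q_{Nadir} = 0, so q_{Pike} = 278/3 − (1/3)q_{Nadir}.
Setting q_{Pike} = q_{Nadir} in the reaction function: q_{Pike} = 278/3 − (1/3)q_{Pike}, so q_{Pike} = (278/3) / (4/3) = 69.5.
Equilibrium price: P = 337 − 139 = 198.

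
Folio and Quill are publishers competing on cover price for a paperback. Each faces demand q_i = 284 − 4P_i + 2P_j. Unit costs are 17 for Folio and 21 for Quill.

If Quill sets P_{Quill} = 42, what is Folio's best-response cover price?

54.5

Folio's profit: π = (P_{Folio} − 17)(284 − 4P_{Folio} + 2P_{Quill}).
∂π/∂P_{Folio} = 352 − 8P_{Folio} + 2P_{Quill} = 0 ⇒ P_{Folio} = 44 + 0.25P_{Quill}.
At P_{Quill} = 42: P_{Folio} = 44 + 0.25·42 = 54.5.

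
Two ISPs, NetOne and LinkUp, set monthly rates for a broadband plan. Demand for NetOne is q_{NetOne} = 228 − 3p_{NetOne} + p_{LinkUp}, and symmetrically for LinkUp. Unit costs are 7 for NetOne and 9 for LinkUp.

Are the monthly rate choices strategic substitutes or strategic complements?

NetOne's profit: π = (p_{NetOne} − 7)(228 − 3p_{NetOne} + p_{LinkUp}).
∂π/∂p_{NetOne} = 249 − 6p_{NetOne} + p_{LinkUp} = 0 ⇒ p_{NetOne} = 41.5 + (1/6)p_{LinkUp}.
The best-response slope dp_{NetOne}/dp_{LinkUp} = 1/6 > 0: the reaction function is upward-sloping, so the choices are strategic complements.

strategic complements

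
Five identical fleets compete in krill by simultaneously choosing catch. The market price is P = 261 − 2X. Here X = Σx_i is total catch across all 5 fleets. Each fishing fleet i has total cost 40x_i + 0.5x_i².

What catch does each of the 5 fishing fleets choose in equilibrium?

17

A representative fishing fleet's profit is π_i = x_i(261 − 2X) − 40x_i − 0.5x_i², with X = x_i + Σ_{j≠i} x_j.
First-order condition: 221 − 5x_i − 2Σ_{j≠i} x_j = 0.
With identical fishing fleets, set every x_j = x: then 221 − 5x − 8x = 0, i.e. x = 221/13 = 17.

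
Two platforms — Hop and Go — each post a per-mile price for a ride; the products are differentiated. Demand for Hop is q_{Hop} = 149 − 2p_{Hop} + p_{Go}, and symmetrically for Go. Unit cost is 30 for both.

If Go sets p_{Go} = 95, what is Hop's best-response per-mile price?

Hop's profit: π = (p_{Hop} − 30)(149 − 2p_{Hop} + p_{Go}).
∂π/∂p_{Hop} = 209 − 4p_{Hop} + p_{Go} = 0 ⇒ p_{Hop} = 52.25 + 0.25p_{Go}.
At p_{Go} = 95: p_{Hop} = 52.25 + 0.25·95 = 76.

76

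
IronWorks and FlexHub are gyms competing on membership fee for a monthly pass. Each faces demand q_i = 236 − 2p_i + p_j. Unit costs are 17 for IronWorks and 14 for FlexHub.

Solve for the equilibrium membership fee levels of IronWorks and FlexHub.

IronWorks's profit: π = (p_{IronWorks} − 17)(236 − 2p_{IronWorks} + p_{FlexHub}).
∂π/∂p_{IronWorks} = 270 − 4p_{IronWorks} + p_{FlexHub} = 0 ⇒ p_{IronWorks} = 67.5 + 0.25p_{FlexHub}.
Similarly p_{FlexHub} = 66 + 0.25p_{IronWorks}.
Substituting the second reaction function into the first: p_{IronWorks} = 67.5 + 0.25(66 + 0.25p_{IronWorks}), which gives 0.9375p_{IronWorks} = 84 ⇒ p_{IronWorks} = 89.6.
Then p_{FlexHub} = 66 + 0.25·89.6 = 88.4.

89.6, 88.4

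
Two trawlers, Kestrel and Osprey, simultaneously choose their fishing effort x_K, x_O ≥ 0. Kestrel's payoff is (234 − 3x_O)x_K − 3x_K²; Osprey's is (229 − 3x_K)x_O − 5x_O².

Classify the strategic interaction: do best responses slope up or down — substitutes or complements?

Expanding Kestrel's payoff: 234x_K − 3x_Ox_K − 3x_K².
∂π/∂x_K = 234 − 3x_O − 6x_K = 0, so x_K = 39 − 0.5x_O.
The best-response slope dx_K/dx_O = −0.5 < 0: the reaction function is downward-sloping, so the choices are strategic substitutes.

strategic substitutes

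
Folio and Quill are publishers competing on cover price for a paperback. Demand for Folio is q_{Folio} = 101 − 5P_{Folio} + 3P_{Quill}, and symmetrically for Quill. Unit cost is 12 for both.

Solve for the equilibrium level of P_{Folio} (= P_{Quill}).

Folio's profit: π = (P_{Folio} − 12)(101 − 5P_{Folio} + 3P_{Quill}).
∂π/∂P_{Folio} = 161 − 10P_{Folio} + 3P_{Quill} = 0 ⇒ P_{Folio} = 16.1 + 0.3P_{Quill}.
Setting P_{Folio} = P_{Quill} in the reaction function: P_{Folio} = 16.1 + 0.3P_{Folio}, so P_{Folio} = 16.1 / 0.7 = 23.

23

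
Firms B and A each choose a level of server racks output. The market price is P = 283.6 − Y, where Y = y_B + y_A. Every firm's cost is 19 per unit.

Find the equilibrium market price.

107.2

Firm B's profit: π = y_B(283.6 − (y_B + y_A)) − 19y_B.
∂π/∂y_B = 264.6 − 2y_B − y_A = 0, so y_B = 132.3 − 0.5y_A.
The game is symmetric, so in equilibrium y_A = y_B: the reaction function gives 1.5y_B = 132.3, hence y_B = 88.2.
Equilibrium price: P = 283.6 − 176.4 = 107.2.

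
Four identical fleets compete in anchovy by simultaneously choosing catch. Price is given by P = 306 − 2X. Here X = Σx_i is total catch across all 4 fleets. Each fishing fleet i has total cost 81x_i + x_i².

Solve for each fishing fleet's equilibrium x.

A representative fishing fleet's profit is π_i = x_i(306 − 2X) − 81x_i − x_i², with X = x_i + Σ_{j≠i} x_j.
First-order condition: 225 − 6x_i − 2Σ_{j≠i} x_j = 0.
In a symmetric equilibrium every fishing fleet chooses the same x, so Σ_{j≠i} x_j = 3x. The condition becomes 225 − 12x = 0, giving x = 225/12 = 18.75.

18.75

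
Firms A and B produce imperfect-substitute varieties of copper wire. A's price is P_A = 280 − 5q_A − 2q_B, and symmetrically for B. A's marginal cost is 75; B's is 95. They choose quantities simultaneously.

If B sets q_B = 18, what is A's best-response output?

Firm A's profit: π = q_A(280 − 5q_A − 2q_B) − 75q_A.
∂π/∂q_A = 205 − 10q_A − 2q_B = 0 ⇒ q_A = 20.5 − 0.2q_B.
At q_B = 18: q_A = 20.5 − 0.2·18 = 16.9.

16.9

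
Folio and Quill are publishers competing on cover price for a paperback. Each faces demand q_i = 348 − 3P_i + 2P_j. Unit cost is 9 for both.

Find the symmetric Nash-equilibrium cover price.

93.75

Folio's profit: π = (P_{Folio} − 9)(348 − 3P_{Folio} + 2P_{Quill}).
∂π/∂P_{Folio} = 375 − 6P_{Folio} + 2P_{Quill} = 0 ⇒ P_{Folio} = 62.5 + (1/3)P_{Quill}.
Setting P_{Folio} = P_{Quill} in the reaction function: P_{Folio} = 62.5 + (1/3)P_{Folio}, so P_{Folio} = 62.5 / (2/3) = 93.75.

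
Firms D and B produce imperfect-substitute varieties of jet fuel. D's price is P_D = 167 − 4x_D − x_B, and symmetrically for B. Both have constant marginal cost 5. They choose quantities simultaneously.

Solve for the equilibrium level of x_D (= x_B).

18

Firm D's profit: π = x_D(167 − 4x_D − x_B) − 5x_D.
∂π/∂x_D = 162 − 8x_D − x_B = 0 ⇒ x_D = 20.25 − 0.125x_B.
The game is symmetric, so in equilibrium x_B = x_D: the reaction function gives 1.125x_D = 20.25, hence x_D = 18.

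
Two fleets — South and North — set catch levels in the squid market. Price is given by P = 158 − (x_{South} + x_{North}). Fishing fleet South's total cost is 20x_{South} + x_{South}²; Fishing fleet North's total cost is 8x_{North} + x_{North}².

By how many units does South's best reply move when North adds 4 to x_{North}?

-1

Fishing fleet South's profit: π = x_{South}(158 − (x_{South} + x_{North})) − 20x_{South} − x_{South}².
∂π/∂x_{South} = 138 − 4x_{South} − x_{North} = 0, so x_{South} = 34.5 − 0.25x_{North}.
The reaction-function slope is −0.25, so a 4-unit rise in x_{North} moves x_{South} by −0.25 × 4 = −1. South's best response falls — the actions are strategic substitutes.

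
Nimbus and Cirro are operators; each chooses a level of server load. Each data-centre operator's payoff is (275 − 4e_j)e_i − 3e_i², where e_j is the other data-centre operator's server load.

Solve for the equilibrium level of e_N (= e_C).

Nimbus's payoff is (275 − 4e_C)e_N − 3e_N².
∂π/∂e_N = 275 − 4e_C − 6e_N = 0, so e_N = 275/6 − (2/3)e_C.
The game is symmetric, so in equilibrium e_C = e_N: the reaction function gives (5/3)e_N = 275/6, hence e_N = 27.5.

27.5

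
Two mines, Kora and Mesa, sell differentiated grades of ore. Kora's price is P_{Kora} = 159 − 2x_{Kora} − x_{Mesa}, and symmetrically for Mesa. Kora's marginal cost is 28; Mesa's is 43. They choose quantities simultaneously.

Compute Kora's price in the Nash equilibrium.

82.4

Mine Kora's profit: π = x_{Kora}(159 − 2x_{Kora} − x_{Mesa}) − 28x_{Kora}.
∂π/∂x_{Kora} = 131 − 4x_{Kora} − x_{Mesa} = 0 ⇒ x_{Kora} = 32.75 − 0.25x_{Mesa}.
Similarly x_{Mesa} = 29 − 0.25x_{Kora}.
Solving the two reaction functions simultaneously: (1 − (−0.25)(−0.25))x_{Kora} = 32.75 − 0.25·29, so 0.9375x_{Kora} = 25.5 and x_{Kora} = 27.2.
Then x_{Mesa} = 29 − 0.25·27.2 = 22.2.
P_{Kora} = 159 − 2·27.2 − 22.2 = 82.4.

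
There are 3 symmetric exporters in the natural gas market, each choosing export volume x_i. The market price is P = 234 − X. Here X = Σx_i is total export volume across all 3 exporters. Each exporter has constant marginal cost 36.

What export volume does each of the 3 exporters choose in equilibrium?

A representative exporter's profit is π_i = x_i(234 − X) − 36x_i, with X = x_i + Σ_{j≠i} x_j.
First-order condition: 198 − 2x_i − Σ_{j≠i} x_j = 0.
Imposing symmetry (x_j = x for all j) turns Σ_{j≠i} x_j into 2x, so 198 = 4x and x = 49.5.

49.5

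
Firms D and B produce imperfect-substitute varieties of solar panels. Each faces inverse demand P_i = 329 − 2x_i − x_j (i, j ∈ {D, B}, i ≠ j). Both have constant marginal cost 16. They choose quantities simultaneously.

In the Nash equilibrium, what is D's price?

Firm D's profit: π = x_D(329 − 2x_D − x_B) − 16x_D.
∂π/∂x_D = 313 − 4x_D − x_B = 0 ⇒ x_D = 78.25 − 0.25x_B.
Setting x_D = x_B in the reaction function: x_D = 78.25 − 0.25x_D, so x_D = 78.25 / 1.25 = 62.6.
P_D = 329 − 2·62.6 − 62.6 = 141.2.

141.2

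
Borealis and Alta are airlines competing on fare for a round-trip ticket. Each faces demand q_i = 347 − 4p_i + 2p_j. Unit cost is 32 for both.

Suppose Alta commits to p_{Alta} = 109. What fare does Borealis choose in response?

86.625

Borealis's profit: π = (p_{Borealis} − 32)(347 − 4p_{Borealis} + 2p_{Alta}).
∂π/∂p_{Borealis} = 475 − 8p_{Borealis} + 2p_{Alta} = 0 ⇒ p_{Borealis} = 59.375 + 0.25p_{Alta}.
At p_{Alta} = 109: p_{Borealis} = 59.375 + 0.25·109 = 86.625.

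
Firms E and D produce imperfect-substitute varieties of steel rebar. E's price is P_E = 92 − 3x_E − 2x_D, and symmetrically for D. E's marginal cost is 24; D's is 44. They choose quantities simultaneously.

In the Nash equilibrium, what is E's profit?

285.1875

Firm E's profit: π = x_E(92 − 3x_E − 2x_D) − 24x_E.
∂π/∂x_E = 68 − 6x_E − 2x_D = 0 ⇒ x_E = 34/3 − (1/3)x_D.
Similarly x_D = 8 − (1/3)x_E.
Solving the two reaction functions simultaneously: (1 − (−1/3)(−1/3))x_E = 34/3 − (1/3)·8, so (8/9)x_E = 26/3 and x_E = 9.75.
Then x_D = 8 − (1/3)·9.75 = 4.75.
P_E = 92 − 3·9.75 − 2·4.75 = 53.25.
Profit = (53.25 − 24)·9.75 = 285.1875.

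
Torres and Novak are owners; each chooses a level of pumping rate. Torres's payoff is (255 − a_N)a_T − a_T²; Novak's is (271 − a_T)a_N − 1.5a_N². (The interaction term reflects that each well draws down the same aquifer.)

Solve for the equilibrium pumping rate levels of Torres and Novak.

Expanding Torres's payoff: 255a_T − a_Na_T − a_T².
∂π/∂a_T = 255 − a_N − 2a_T = 0, so a_T = 127.5 − 0.5a_N.
Likewise for Novak: a_N = 271/3 − (1/3)a_T.
Solving the two reaction functions simultaneously: (1 − (−0.5)(−1/3))a_T = 127.5 − 0.5·(271/3), so (5/6)a_T = 247/3 and a_T = 98.8.
Then a_N = 271/3 − (1/3)·98.8 = 57.4.

98.8, 57.4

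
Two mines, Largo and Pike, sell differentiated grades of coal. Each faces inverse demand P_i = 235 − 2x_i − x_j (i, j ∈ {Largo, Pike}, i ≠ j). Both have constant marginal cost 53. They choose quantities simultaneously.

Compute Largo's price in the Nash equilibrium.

Mine Largo's profit: π = x_{Largo}(235 − 2x_{Largo} − x_{Pike}) − 53x_{Largo}.
∂π/∂x_{Largo} = 182 − 4x_{Largo} − x_{Pike} = 0 ⇒ x_{Largo} = 45.5 − 0.25x_{Pike}.
The game is symmetric, so in equilibrium x_{Pike} = x_{Largo}: the reaction function gives 1.25x_{Largo} = 45.5, hence x_{Largo} = 36.4.
P_{Largo} = 235 − 2·36.4 − 36.4 = 125.8.

125.8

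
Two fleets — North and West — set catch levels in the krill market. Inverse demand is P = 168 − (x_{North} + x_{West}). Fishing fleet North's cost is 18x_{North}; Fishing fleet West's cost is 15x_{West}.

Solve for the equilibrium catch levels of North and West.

Fishing fleet North's profit: π = x_{North}(168 − (x_{North} + x_{West})) − 18x_{North}.
∂π/∂x_{North} = 150 − 2x_{North} − x_{West} = 0, so x_{North} = 75 − 0.5x_{West}.
By the same steps for West: x_{West} = 76.5 − 0.5x_{North}.
Substituting the second reaction function into the first: x_{North} = 75 − 0.5(76.5 − 0.5x_{North}), which gives 0.75x_{North} = 36.75 ⇒ x_{North} = 49.
Then x_{West} = 76.5 − 0.5·49 = 52.

49, 52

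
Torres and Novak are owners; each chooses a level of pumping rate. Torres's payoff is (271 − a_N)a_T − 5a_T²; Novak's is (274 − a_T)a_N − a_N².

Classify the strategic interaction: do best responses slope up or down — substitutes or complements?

strategic substitutes

Expanding Torres's payoff: 271a_T − a_Na_T − 5a_T².
∂π/∂a_T = 271 − a_N − 10a_T = 0, so a_T = 27.1 − 0.1a_N.
The best-response slope da_T/da_N = −0.1 < 0: the reaction function is downward-sloping, so the choices are strategic substitutes.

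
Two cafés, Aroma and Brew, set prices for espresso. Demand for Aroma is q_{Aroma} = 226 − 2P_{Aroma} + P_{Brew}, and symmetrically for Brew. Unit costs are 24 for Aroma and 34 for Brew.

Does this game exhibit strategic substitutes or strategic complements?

strategic complements

Aroma's profit: π = (P_{Aroma} − 24)(226 − 2P_{Aroma} + P_{Brew}).
∂π/∂P_{Aroma} = 274 − 4P_{Aroma} + P_{Brew} = 0 ⇒ P_{Aroma} = 68.5 + 0.25P_{Brew}.
The best-response slope dP_{Aroma}/dP_{Brew} = 0.25 > 0: the reaction function is upward-sloping, so the choices are strategic complements.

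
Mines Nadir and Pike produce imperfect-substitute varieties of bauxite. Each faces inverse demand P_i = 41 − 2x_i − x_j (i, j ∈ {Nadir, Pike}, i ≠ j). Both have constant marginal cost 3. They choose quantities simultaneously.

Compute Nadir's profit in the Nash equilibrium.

Mine Nadir's profit: π = x_{Nadir}(41 − 2x_{Nadir} − x_{Pike}) − 3x_{Nadir}.
∂π/∂x_{Nadir} = 38 − 4x_{Nadir} − x_{Pike} = 0 ⇒ x_{Nadir} = 9.5 − 0.25x_{Pike}.
Setting x_{Nadir} = x_{Pike} in the reaction function: x_{Nadir} = 9.5 − 0.25x_{Nadir}, so x_{Nadir} = 9.5 / 1.25 = 7.6.
P_{Nadir} = 41 − 2·7.6 − 7.6 = 18.2.
Profit = (18.2 − 3)·7.6 = 115.52.

115.52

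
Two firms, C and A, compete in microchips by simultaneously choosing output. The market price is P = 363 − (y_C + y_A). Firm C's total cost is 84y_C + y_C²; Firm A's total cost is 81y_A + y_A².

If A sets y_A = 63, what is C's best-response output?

54

Firm C's profit: π = y_C(363 − (y_C + y_A)) − 84y_C − y_C².
∂π/∂y_C = 279 − 4y_C − y_A = 0, so y_C = 69.75 − 0.25y_A.
At y_A = 63: y_C = 69.75 − 0.25·63 = 54.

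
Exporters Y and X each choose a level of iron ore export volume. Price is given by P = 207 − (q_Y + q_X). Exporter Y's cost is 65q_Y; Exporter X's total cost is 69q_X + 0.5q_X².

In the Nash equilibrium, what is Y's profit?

3317.76

Exporter Y's profit: π = q_Y(207 − (q_Y + q_X)) − 65q_Y.
∂π/∂q_Y = 142 − 2q_Y − q_X = 0, so q_Y = 71 − 0.5q_X.
For X: ∂π/∂q_X = 138 − 3q_X − q_Y = 0 ⇒ q_X = 46 − (1/3)q_Y.
Substituting the second reaction function into the first: q_Y = 71 − 0.5(46 − (1/3)q_Y), which gives (5/6)q_Y = 48 ⇒ q_Y = 57.6.
Then q_X = 46 − (1/3)·57.6 = 26.8.
Price P = 207 − 84.4 = 122.6.
Y's profit: (122.6 − 65)·57.6 = 3317.76.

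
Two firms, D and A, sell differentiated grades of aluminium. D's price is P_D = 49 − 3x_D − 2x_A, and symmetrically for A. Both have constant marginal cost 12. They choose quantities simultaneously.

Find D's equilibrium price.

Firm D's profit: π = x_D(49 − 3x_D − 2x_A) − 12x_D.
∂π/∂x_D = 37 − 6x_D − 2x_A = 0 ⇒ x_D = 37/6 − (1/3)x_A.
Setting x_D = x_A in the reaction function: x_D = 37/6 − (1/3)x_D, so x_D = (37/6) / (4/3) = 4.625.
P_D = 49 − 3·4.625 − 2·4.625 = 25.875.

25.875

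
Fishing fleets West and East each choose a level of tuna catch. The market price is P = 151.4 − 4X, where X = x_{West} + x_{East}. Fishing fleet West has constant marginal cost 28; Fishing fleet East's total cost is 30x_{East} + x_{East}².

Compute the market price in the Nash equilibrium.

74.775

Fishing fleet West's profit: π = x_{West}(151.4 − 4(x_{West} + x_{East})) − 28x_{West}.
∂π/∂x_{West} = 123.4 − 8x_{West} − 4x_{East} = 0, so x_{West} = 15.425 − 0.5x_{East}.
For East: ∂π/∂x_{East} = 121.4 − 10x_{East} − 4x_{West} = 0 ⇒ x_{East} = 12.14 − 0.4x_{West}.
Plugging x_{East} into West's best response: x_{West} = 15.425 − 0.5(12.14 − 0.4x_{West}) ⇒ 0.8x_{West} = 9.355, so x_{West} = 1871/160.
Then x_{East} = 12.14 − 0.4·(1871/160) = 7.4625.
Equilibrium price: P = 151.4 − 4·(613/32) = 74.775.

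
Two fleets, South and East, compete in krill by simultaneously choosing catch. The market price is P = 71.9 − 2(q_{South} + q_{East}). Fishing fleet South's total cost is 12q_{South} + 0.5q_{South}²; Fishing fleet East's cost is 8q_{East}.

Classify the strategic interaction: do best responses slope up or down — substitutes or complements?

strategic substitutes

Fishing fleet South's profit: π = q_{South}(71.9 − 2(q_{South} + q_{East})) − 12q_{South} − 0.5q_{South}².
∂π/∂q_{South} = 59.9 − 5q_{South} − 2q_{East} = 0, so q_{South} = 11.98 − 0.4q_{East}.
The best-response slope dq_{South}/dq_{East} = −0.4 < 0: the reaction function is downward-sloping, so the choices are strategic substitutes.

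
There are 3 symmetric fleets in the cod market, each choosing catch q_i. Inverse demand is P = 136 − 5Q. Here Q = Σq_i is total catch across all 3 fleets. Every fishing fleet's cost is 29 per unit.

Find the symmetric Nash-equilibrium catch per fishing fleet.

5.35

A representative fishing fleet's profit is π_i = q_i(136 − 5Q) − 29q_i, with Q = q_i + Σ_{j≠i} q_j.
First-order condition: 107 − 10q_i − 5Σ_{j≠i} q_j = 0.
In a symmetric equilibrium every fishing fleet chooses the same q, so Σ_{j≠i} q_j = 2q. The condition becomes 107 − 20q = 0, giving q = 107/20 = 5.35.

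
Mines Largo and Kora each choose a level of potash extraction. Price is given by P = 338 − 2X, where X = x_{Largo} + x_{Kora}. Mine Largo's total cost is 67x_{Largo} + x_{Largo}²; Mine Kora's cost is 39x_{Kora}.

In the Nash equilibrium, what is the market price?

Mine Largo's profit: π = x_{Largo}(338 − 2(x_{Largo} + x_{Kora})) − 67x_{Largo} − x_{Largo}².
∂π/∂x_{Largo} = 271 − 6x_{Largo} − 2x_{Kora} = 0, so x_{Largo} = 271/6 − (1/3)x_{Kora}.
For Kora: ∂π/∂x_{Kora} = 299 − 4x_{Kora} − 2x_{Largo} = 0 ⇒ x_{Kora} = 74.75 − 0.5x_{Largo}.
Plugging x_{Kora} into Largo's best response: x_{Largo} = 271/6 − (1/3)(74.75 − 0.5x_{Largo}) ⇒ (5/6)x_{Largo} = 20.25, so x_{Largo} = 24.3.
Then x_{Kora} = 74.75 − 0.5·24.3 = 62.6.
Equilibrium price: P = 338 − 2·86.9 = 164.2.

164.2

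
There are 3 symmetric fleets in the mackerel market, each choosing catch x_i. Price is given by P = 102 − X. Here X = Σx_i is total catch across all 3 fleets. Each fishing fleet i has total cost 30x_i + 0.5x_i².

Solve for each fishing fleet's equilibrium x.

A representative fishing fleet's profit is π_i = x_i(102 − X) − 30x_i − 0.5x_i², with X = x_i + Σ_{j≠i} x_j.
First-order condition: 72 − 3x_i − Σ_{j≠i} x_j = 0.
With identical fishing fleets, set every x_j = x: then 72 − 3x − 2x = 0, i.e. x = 72/5 = 14.4.

14.4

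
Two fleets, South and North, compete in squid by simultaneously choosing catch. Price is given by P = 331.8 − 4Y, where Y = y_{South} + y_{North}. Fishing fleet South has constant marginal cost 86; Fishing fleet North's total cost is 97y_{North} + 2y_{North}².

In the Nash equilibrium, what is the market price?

186.52

Fishing fleet South's profit: π = y_{South}(331.8 − 4(y_{South} + y_{North})) − 86y_{South}.
∂π/∂y_{South} = 245.8 − 8y_{South} − 4y_{North} = 0, so y_{South} = 30.725 − 0.5y_{North}.
For North: ∂π/∂y_{North} = 234.8 − 12y_{North} − 4y_{South} = 0 ⇒ y_{North} = 587/30 − (1/3)y_{South}.
Substituting the second reaction function into the first: y_{South} = 30.725 − 0.5(587/30 − (1/3)y_{South}), which gives (5/6)y_{South} = 2513/120 ⇒ y_{South} = 25.13.
Then y_{North} = 587/30 − (1/3)·25.13 = 11.19.
Equilibrium price: P = 331.8 − 4·36.32 = 186.52.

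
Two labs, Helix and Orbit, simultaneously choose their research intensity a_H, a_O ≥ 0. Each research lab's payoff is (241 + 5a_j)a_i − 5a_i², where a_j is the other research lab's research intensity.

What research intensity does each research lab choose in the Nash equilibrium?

Helix's payoff is (241 + 5a_O)a_H − 5a_H².
∂π/∂a_H = 241 + 5a_O − 10a_H = 0, so a_H = 24.1 + 0.5a_O.
Setting a_H = a_O in the reaction function: a_H = 24.1 + 0.5a_H, so a_H = 24.1 / 0.5 = 48.2.

48.2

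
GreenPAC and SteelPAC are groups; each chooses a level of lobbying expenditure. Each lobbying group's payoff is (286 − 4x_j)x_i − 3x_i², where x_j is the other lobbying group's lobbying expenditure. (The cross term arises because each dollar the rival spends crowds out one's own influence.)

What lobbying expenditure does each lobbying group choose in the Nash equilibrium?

28.6

GreenPAC's payoff is (286 − 4x_S)x_G − 3x_G².
∂π/∂x_G = 286 − 4x_S − 6x_G = 0, so x_G = 143/3 − (2/3)x_S.
The game is symmetric, so in equilibrium x_S = x_G: the reaction function gives (5/3)x_G = 143/3, hence x_G = 28.6.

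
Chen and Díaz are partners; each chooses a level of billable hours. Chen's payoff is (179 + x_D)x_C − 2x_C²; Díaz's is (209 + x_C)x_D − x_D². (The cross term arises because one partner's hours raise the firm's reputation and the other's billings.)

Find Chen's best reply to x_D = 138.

79.25

Expanding Chen's payoff: 179x_C + x_Dx_C − 2x_C².
∂π/∂x_C = 179 + x_D − 4x_C = 0, so x_C = 44.75 + 0.25x_D.
At x_D = 138: x_C = 44.75 + 0.25·138 = 79.25.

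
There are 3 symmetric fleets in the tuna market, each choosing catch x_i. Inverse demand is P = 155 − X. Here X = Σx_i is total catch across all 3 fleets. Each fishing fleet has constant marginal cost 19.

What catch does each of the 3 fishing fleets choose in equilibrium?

34

A representative fishing fleet's profit is π_i = x_i(155 − X) − 19x_i, with X = x_i + Σ_{j≠i} x_j.
First-order condition: 136 − 2x_i − Σ_{j≠i} x_j = 0.
Imposing symmetry (x_j = x for all j) turns Σ_{j≠i} x_j into 2x, so 136 = 4x and x = 34.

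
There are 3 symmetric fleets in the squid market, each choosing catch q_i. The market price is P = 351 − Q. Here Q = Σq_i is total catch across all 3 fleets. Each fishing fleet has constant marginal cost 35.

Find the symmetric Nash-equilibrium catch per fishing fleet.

79

A representative fishing fleet's profit is π_i = q_i(351 − Q) − 35q_i, with Q = q_i + Σ_{j≠i} q_j.
First-order condition: 316 − 2q_i − Σ_{j≠i} q_j = 0.
Imposing symmetry (q_j = q for all j) turns Σ_{j≠i} q_j into 2q, so 316 = 4q and q = 79.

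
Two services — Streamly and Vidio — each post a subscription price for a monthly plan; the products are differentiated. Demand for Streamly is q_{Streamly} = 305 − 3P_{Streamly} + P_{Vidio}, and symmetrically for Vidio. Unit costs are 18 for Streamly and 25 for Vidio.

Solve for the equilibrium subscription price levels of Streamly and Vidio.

72.4, 75.4

Streamly's profit: π = (P_{Streamly} − 18)(305 − 3P_{Streamly} + P_{Vidio}).
∂π/∂P_{Streamly} = 359 − 6P_{Streamly} + P_{Vidio} = 0 ⇒ P_{Streamly} = 359/6 + (1/6)P_{Vidio}.
Similarly P_{Vidio} = 190/3 + (1/6)P_{Streamly}.
Solving the two reaction functions simultaneously: (1 − (1/6)(1/6))P_{Streamly} = 359/6 + (1/6)·(190/3), so (35/36)P_{Streamly} = 1267/18 and P_{Streamly} = 72.4.
Then P_{Vidio} = 190/3 + (1/6)·72.4 = 75.4.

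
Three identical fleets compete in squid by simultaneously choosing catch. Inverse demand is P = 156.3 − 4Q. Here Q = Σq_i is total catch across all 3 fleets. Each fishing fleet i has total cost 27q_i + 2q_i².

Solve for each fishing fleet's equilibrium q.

A representative fishing fleet's profit is π_i = q_i(156.3 − 4Q) − 27q_i − 2q_i², with Q = q_i + Σ_{j≠i} q_j.
First-order condition: 129.3 − 12q_i − 4Σ_{j≠i} q_j = 0.
With identical fishing fleets, set every q_j = q: then 129.3 − 12q − 8q = 0, i.e. q = 129.3/20 = 6.465.

6.465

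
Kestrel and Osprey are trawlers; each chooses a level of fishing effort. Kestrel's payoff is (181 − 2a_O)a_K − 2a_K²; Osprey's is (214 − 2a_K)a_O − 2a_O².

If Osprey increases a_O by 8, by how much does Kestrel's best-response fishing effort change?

-4

Expanding Kestrel's payoff: 181a_K − 2a_Oa_K − 2a_K².
∂π/∂a_K = 181 − 2a_O − 4a_K = 0, so a_K = 45.25 − 0.5a_O.
The reaction-function slope is −0.5, so an 8-unit rise in a_O moves a_K by −0.5 × 8 = −4. Kestrel's best response falls — the actions are strategic substitutes.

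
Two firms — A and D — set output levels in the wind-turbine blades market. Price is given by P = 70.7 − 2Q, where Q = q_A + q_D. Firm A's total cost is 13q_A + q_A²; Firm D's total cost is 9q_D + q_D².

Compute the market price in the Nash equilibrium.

Firm A's profit: π = q_A(70.7 − 2(q_A + q_D)) − 13q_A − q_A².
∂π/∂q_A = 57.7 − 6q_A − 2q_D = 0, so q_A = 577/60 − (1/3)q_D.
By the same steps for D: q_D = 617/60 − (1/3)q_A.
Plugging q_D into A's best response: q_A = 577/60 − (1/3)(617/60 − (1/3)q_A) ⇒ (8/9)q_A = 557/90, so q_A = 6.9625.
Then q_D = 617/60 − (1/3)·6.9625 = 7.9625.
Equilibrium price: P = 70.7 − 2·14.925 = 40.85.

40.85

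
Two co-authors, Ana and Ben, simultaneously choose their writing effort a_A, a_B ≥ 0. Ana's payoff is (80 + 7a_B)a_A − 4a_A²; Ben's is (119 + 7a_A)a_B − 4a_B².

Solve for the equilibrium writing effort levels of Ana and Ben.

Expanding Ana's payoff: 80a_A + 7a_Ba_A − 4a_A².
∂π/∂a_A = 80 + 7a_B − 8a_A = 0, so a_A = 10 + 0.875a_B.
Likewise for Ben: a_B = 14.875 + 0.875a_A.
Plugging a_B into Ana's best response: a_A = 10 + 0.875(14.875 + 0.875a_A) ⇒ (15/64)a_A = 1473/64, so a_A = 98.2.
Then a_B = 14.875 + 0.875·98.2 = 100.8.

98.2, 100.8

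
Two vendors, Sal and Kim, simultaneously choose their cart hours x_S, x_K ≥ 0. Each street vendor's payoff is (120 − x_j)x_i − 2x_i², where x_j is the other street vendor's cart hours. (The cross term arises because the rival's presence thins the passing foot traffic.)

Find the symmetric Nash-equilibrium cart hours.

Sal's payoff is (120 − x_K)x_S − 2x_S².
∂π/∂x_S = 120 − x_K − 4x_S = 0, so x_S = 30 − 0.25x_K.
By symmetry x_K = x_S; substituting into the reaction function, 1.25x_S = 30 and x_S = 24.

24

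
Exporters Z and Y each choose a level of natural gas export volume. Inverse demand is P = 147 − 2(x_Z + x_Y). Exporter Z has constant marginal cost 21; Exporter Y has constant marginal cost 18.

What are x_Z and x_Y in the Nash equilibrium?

Exporter Z's profit: π = x_Z(147 − 2(x_Z + x_Y)) − 21x_Z.
∂π/∂x_Z = 126 − 4x_Z − 2x_Y = 0, so x_Z = 31.5 − 0.5x_Y.
By the same steps for Y: x_Y = 32.25 − 0.5x_Z.
Substituting the second reaction function into the first: x_Z = 31.5 − 0.5(32.25 − 0.5x_Z), which gives 0.75x_Z = 15.375 ⇒ x_Z = 20.5.
Then x_Y = 32.25 − 0.5·20.5 = 22.

20.5, 22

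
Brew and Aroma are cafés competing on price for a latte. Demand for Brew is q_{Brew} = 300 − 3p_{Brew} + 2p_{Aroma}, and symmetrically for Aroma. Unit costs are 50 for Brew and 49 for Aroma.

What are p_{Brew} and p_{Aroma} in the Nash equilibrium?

Brew's profit: π = (p_{Brew} − 50)(300 − 3p_{Brew} + 2p_{Aroma}).
∂π/∂p_{Brew} = 450 − 6p_{Brew} + 2p_{Aroma} = 0 ⇒ p_{Brew} = 75 + (1/3)p_{Aroma}.
Similarly p_{Aroma} = 74.5 + (1/3)p_{Brew}.
Substituting the second reaction function into the first: p_{Brew} = 75 + (1/3)(74.5 + (1/3)p_{Brew}), which gives (8/9)p_{Brew} = 599/6 ⇒ p_{Brew} = 112.3125.
Then p_{Aroma} = 74.5 + (1/3)·112.3125 = 111.9375.

112.3125, 111.9375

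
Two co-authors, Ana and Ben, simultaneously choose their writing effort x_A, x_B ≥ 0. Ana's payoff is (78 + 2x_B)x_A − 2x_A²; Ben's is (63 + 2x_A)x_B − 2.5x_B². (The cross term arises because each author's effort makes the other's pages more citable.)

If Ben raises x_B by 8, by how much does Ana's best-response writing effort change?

Expanding Ana's payoff: 78x_A + 2x_Bx_A − 2x_A².
∂π/∂x_A = 78 + 2x_B − 4x_A = 0, so x_A = 19.5 + 0.5x_B.
The reaction-function slope is 0.5, so an 8-unit rise in x_B moves x_A by 0.5 × 8 = 4. Ana's best response rises — the actions are strategic complements.

4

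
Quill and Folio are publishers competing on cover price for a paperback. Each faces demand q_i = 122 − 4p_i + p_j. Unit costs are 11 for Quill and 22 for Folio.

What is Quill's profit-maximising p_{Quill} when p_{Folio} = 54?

Quill's profit: π = (p_{Quill} − 11)(122 − 4p_{Quill} + p_{Folio}).
∂π/∂p_{Quill} = 166 − 8p_{Quill} + p_{Folio} = 0 ⇒ p_{Quill} = 20.75 + 0.125p_{Folio}.
At p_{Folio} = 54: p_{Quill} = 20.75 + 0.125·54 = 27.5.

27.5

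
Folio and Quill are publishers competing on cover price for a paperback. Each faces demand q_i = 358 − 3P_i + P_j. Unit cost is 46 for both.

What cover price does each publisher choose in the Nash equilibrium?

99.2

Folio's profit: π = (P_{Folio} − 46)(358 − 3P_{Folio} + P_{Quill}).
∂π/∂P_{Folio} = 496 − 6P_{Folio} + P_{Quill} = 0 ⇒ P_{Folio} = 248/3 + (1/6)P_{Quill}.
By symmetry P_{Quill} = P_{Folio}; substituting into the reaction function, (5/6)P_{Folio} = 248/3 and P_{Folio} = 99.2.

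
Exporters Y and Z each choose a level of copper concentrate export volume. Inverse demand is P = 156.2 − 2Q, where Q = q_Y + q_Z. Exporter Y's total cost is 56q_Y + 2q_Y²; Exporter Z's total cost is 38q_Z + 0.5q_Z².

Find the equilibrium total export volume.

Exporter Y's profit: π = q_Y(156.2 − 2(q_Y + q_Z)) − 56q_Y − 2q_Y².
∂π/∂q_Y = 100.2 − 8q_Y − 2q_Z = 0, so q_Y = 12.525 − 0.25q_Z.
For Z: ∂π/∂q_Z = 118.2 − 5q_Z − 2q_Y = 0 ⇒ q_Z = 23.64 − 0.4q_Y.
Substituting the second reaction function into the first: q_Y = 12.525 − 0.25(23.64 − 0.4q_Y), which gives 0.9q_Y = 6.615 ⇒ q_Y = 7.35.
Then q_Z = 23.64 − 0.4·7.35 = 20.7.
Total export volume: 7.35 + 20.7 = 28.05.

28.05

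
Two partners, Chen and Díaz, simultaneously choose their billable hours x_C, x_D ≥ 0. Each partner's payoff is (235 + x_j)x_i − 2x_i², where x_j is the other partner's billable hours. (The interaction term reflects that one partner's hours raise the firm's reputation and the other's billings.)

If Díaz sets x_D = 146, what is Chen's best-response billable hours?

Chen's payoff is (235 + x_D)x_C − 2x_C².
∂π/∂x_C = 235 + x_D − 4x_C = 0, so x_C = 58.75 + 0.25x_D.
At x_D = 146: x_C = 58.75 + 0.25·146 = 95.25.

95.25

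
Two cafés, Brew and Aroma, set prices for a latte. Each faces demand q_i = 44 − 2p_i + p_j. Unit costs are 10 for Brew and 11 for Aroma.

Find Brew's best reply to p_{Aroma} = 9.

Brew's profit: π = (p_{Brew} − 10)(44 − 2p_{Brew} + p_{Aroma}).
∂π/∂p_{Brew} = 64 − 4p_{Brew} + p_{Aroma} = 0 ⇒ p_{Brew} = 16 + 0.25p_{Aroma}.
At p_{Aroma} = 9: p_{Brew} = 16 + 0.25·9 = 18.25.

18.25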